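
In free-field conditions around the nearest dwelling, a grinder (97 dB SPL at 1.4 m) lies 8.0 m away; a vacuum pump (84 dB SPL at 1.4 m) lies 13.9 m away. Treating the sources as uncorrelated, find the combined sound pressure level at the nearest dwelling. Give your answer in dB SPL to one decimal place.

81.9 dB SPL

Apply inverse-square spreading to bring every level to the receiver, then sum 10^(L/10).
grinder: 97 − 20·log₁₀(8.0/1.4) = 97 − 15.14 = 81.86 dB SPL.
vacuum pump: 84 − 20·log₁₀(13.9/1.4) = 84 − 19.94 = 64.06 dB SPL.
Σ 10^(L/10) = 1.560e+08 → L_total = 10·log₁₀(1.560e+08) = 81.93 dB SPL.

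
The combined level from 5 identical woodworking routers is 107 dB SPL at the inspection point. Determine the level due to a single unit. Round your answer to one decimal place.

100.0 dB SPL

Dividing the total intensity by 5 lowers the level by 10·log₁₀ 5 = 6.990 dB: L₁ = 107 − 6.990.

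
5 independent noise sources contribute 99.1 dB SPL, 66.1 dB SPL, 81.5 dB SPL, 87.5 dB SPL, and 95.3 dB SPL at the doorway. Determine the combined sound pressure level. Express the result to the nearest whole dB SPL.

101 dB SPL

For uncorrelated sources the intensities add, so convert each level to linear form, sum, and take 10·log₁₀ of the total.
Σ 10^(L/10) = 10^(99.1/10) + 10^(66.1/10) + 10^(81.5/10) + 10^(87.5/10) + 10^(95.3/10) = 1.222e+10.
L_total = 10·log₁₀(1.222e+10) = 100.87 dB SPL.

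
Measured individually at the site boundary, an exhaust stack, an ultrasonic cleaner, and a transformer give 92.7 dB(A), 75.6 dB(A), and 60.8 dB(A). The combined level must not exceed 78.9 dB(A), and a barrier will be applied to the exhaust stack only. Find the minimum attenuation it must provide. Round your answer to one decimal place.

16.7 dB

Everything except the exhaust stack sums to 10^(75.6/10) + 10^(60.8/10) = 3.751e+07 in linear terms, 75.74 dB(A).
To meet 78.9 dB(A) overall, the treated exhaust stack may contribute at most 10^(78.9/10) − 3.751e+07 = 4.011e+07, i.e. 76.03 dB(A).
Required insertion loss = 92.7 − 76.03 = 16.67 dB.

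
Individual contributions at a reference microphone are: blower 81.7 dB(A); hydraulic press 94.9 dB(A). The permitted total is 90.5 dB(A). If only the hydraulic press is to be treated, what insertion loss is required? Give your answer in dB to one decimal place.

5.0 dB

The untreated sources together contribute 10^(81.7/10) = 1.479e+08, i.e. 81.70 dB(A).
The limit corresponds to 10^(90.5/10) = 1.122e+09; subtracting the fixed part leaves 9.741e+08 for the hydraulic press, i.e. 89.89 dB(A).
Required insertion loss = 94.9 − 89.89 = 5.01 dB.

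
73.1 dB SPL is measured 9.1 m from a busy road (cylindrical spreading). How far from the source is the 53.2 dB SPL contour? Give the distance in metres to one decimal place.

For a line source L₁ − L₂ = 10·log₁₀(r₂/r₁), so r₂ = r₁·10^((L₁−L₂)/10).
r₂ = 9.1·10^((73.1−53.2)/10) = 9.1·10^(19.9/10) = 889.29 m.

889.3 m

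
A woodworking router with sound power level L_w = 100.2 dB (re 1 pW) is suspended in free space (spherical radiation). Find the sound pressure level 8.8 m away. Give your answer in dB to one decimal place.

The power spreads over a sphere of area 4π·r², so L_p = L_w − 10·log₁₀(4π·r²).
4π·r² = 973.1 m², 10·log₁₀ of that is 29.882 dB.
L_p = 100.2 − 29.882 = 70.32 dB.

70.3 dB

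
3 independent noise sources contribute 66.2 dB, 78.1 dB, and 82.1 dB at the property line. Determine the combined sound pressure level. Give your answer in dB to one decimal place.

83.6 dB

Incoherent sources combine by intensity addition: L_total = 10·log₁₀(Σ 10^(L_i/10)).
Σ 10^(L/10) = 10^(66.2/10) + 10^(78.1/10) + 10^(82.1/10) = 2.309e+08.
L_total = 10·log₁₀(2.309e+08) = 83.63 dB.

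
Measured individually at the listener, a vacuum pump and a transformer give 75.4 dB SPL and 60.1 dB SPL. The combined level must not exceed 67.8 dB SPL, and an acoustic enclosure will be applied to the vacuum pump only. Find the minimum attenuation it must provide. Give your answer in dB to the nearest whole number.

Everything except the vacuum pump sums to 10^(60.1/10) = 1.023e+06 in linear terms, 60.10 dB SPL.
To meet 67.8 dB SPL overall, the treated vacuum pump may contribute at most 10^(67.8/10) − 1.023e+06 = 5.002e+06, i.e. 66.99 dB SPL.
So the vacuum pump must be reduced from 75.4 to 66.99 dB SPL: IL = 8.41 dB.

8 dB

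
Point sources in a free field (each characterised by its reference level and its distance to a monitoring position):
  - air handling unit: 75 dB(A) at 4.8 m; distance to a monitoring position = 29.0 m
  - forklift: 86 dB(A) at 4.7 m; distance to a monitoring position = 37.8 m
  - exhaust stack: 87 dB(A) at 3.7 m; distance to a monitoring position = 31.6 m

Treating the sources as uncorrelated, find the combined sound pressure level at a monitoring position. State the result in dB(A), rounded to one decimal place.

71.4 dB(A)

First find each source's level at the receiver (point-source: −20·log₁₀(r/r_ref)), then combine on an intensity basis.
air handling unit: 75 − 20·log₁₀(29.0/4.8) = 75 − 15.62 = 59.38 dB(A).
forklift: 86 − 20·log₁₀(37.8/4.7) = 86 − 18.11 = 67.89 dB(A).
exhaust stack: 87 − 20·log₁₀(31.6/3.7) = 87 − 18.63 = 68.37 dB(A).
Σ 10^(L/10) = 1.389e+07 → L_total = 10·log₁₀(1.389e+07) = 71.43 dB(A).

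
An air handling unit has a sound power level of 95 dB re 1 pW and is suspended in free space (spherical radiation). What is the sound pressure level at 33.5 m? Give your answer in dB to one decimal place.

Free-field spherical radiation: L_p = L_w − 10·log₁₀(4π·r²), r = 33.5 m.
4π·r² = 1.41e+04 m², 10·log₁₀ of that is 41.493 dB.
L_p = 95 − 41.493 = 53.51 dB.

53.5 dB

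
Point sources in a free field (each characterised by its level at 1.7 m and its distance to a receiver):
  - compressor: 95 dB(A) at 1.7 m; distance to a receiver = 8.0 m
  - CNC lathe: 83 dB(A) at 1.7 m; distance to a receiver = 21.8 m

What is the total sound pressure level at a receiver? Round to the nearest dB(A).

Propagate each source to the receiver with L = L_ref − 20·log₁₀(r/r_ref), then add intensities.
compressor: 95 − 20·log₁₀(8.0/1.7) = 95 − 13.45 = 81.55 dB(A).
CNC lathe: 83 − 20·log₁₀(21.8/1.7) = 83 − 22.16 = 60.84 dB(A).
Σ 10^(L/10) = 1.440e+08 → L_total = 10·log₁₀(1.440e+08) = 81.58 dB(A).

82 dB(A)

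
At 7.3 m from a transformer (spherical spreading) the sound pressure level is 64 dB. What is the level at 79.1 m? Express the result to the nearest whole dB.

43 dB

Spherical spreading from a point source gives a 20·log₁₀(r₂/r₁) drop.
L₂ = 64 − 20·log₁₀(79.1/7.3) = 64 − 20.697 = 43.30 dB.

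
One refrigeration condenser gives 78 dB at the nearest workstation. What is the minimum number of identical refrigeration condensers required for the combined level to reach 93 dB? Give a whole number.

N identical sources give L₁ + 10·log₁₀ N, so require 10·log₁₀ N ≥ 93 − 78 = 15.0 dB.
N ≥ 10^(15.0/10) = 31.623, so N = 32.

32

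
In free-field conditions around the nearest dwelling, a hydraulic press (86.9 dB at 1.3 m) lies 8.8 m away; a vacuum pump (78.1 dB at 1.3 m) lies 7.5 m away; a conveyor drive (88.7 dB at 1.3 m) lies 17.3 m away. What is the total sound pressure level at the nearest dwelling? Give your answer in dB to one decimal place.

72.3 dB

Propagate each source to the receiver with L = L_ref − 20·log₁₀(r/r_ref), then add intensities.
hydraulic press: 86.9 − 20·log₁₀(8.8/1.3) = 86.9 − 16.61 = 70.29 dB.
vacuum pump: 78.1 − 20·log₁₀(7.5/1.3) = 78.1 − 15.22 = 62.88 dB.
conveyor drive: 88.7 − 20·log₁₀(17.3/1.3) = 88.7 − 22.48 = 66.22 dB.
Σ 10^(L/10) = 1.681e+07 → L_total = 10·log₁₀(1.681e+07) = 72.26 dB.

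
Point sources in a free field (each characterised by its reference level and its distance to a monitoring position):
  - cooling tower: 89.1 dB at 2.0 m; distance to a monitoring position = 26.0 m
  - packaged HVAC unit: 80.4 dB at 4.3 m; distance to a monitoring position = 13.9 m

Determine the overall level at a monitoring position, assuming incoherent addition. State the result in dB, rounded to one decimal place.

71.8 dB

First find each source's level at the receiver (point-source: −20·log₁₀(r/r_ref)), then combine on an intensity basis.
cooling tower: 89.1 − 20·log₁₀(26.0/2.0) = 89.1 − 22.28 = 66.82 dB.
packaged HVAC unit: 80.4 − 20·log₁₀(13.9/4.3) = 80.4 − 10.19 = 70.21 dB.
Σ 10^(L/10) = 1.530e+07 → L_total = 10·log₁₀(1.530e+07) = 71.85 dB.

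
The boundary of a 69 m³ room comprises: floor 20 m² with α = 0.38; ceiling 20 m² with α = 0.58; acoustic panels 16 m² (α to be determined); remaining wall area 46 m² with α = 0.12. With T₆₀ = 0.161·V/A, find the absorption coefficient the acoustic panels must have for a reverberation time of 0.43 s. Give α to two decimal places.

0.07

Required total absorption A = 0.161·69/0.43 = 25.83 m².
Absorption from the other surfaces = 20·0.38 + 20·0.58 + 46·0.12 = 24.72 m², so the acoustic panels must supply 1.11 m² over 16 m².
α = 1.11/16 = 0.070.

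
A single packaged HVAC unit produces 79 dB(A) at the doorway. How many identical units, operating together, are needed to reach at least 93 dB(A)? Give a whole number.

The shortfall is 93 − 79 = 14.0 dB, and N units add 10·log₁₀ N, so need 10·log₁₀ N ≥ 14.0.
N ≥ 10^(14.0/10) = 25.119, so N = 26.

26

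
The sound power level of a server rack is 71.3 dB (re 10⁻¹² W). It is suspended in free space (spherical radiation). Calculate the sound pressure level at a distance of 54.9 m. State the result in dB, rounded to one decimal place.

25.5 dB

The power spreads over a sphere of area 4π·r², so L_p = L_w − 10·log₁₀(4π·r²).
4π·r² = 3.788e+04 m², 10·log₁₀ of that is 45.784 dB.
L_p = 71.3 − 45.784 = 25.52 dB.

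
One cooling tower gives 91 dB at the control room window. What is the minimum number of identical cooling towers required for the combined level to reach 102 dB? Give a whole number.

Need L₁ + 10·log₁₀ N ≥ 102, i.e. log₁₀ N ≥ 1.10.
N ≥ 10^(11.0/10) = 12.589, so N = 13.

13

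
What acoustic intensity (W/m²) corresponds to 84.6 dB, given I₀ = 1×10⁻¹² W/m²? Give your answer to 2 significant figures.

0.00029 W/m²

L = 10·log₁₀(I/I₀) ⇒ I = I₀·10^(L/10) = 10⁻¹² × 10^8.46.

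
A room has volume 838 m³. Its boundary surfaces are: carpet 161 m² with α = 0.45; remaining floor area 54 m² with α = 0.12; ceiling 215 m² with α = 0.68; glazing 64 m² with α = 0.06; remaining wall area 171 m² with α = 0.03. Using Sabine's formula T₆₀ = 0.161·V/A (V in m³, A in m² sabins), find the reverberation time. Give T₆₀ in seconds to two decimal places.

0.58 s

A = Σ Sᵢαᵢ = 161·0.45 + 54·0.12 + 215·0.68 + 64·0.06 + 171·0.03 = 234.10 m².
T₆₀ = 0.161·V/A = 0.161·838/234.10 = 0.576 s.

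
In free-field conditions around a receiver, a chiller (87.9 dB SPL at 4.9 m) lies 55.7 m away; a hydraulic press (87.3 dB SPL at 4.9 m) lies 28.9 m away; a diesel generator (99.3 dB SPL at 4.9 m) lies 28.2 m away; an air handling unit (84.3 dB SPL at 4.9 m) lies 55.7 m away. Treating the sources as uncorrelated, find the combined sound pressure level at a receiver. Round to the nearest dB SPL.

84 dB SPL

Apply inverse-square spreading to bring every level to the receiver, then sum 10^(L/10).
chiller: 87.9 − 20·log₁₀(55.7/4.9) = 87.9 − 21.11 = 66.79 dB SPL.
hydraulic press: 87.3 − 20·log₁₀(28.9/4.9) = 87.3 − 15.41 = 71.89 dB SPL.
diesel generator: 99.3 − 20·log₁₀(28.2/4.9) = 99.3 − 15.20 = 84.10 dB SPL.
air handling unit: 84.3 − 20·log₁₀(55.7/4.9) = 84.3 − 21.11 = 63.19 dB SPL.
Σ 10^(L/10) = 2.793e+08 → L_total = 10·log₁₀(2.793e+08) = 84.46 dB SPL.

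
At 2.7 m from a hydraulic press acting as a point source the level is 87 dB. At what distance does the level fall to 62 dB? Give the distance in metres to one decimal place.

48.0 m

Point-source spreading drops the level by 20·log₁₀(r₂/r₁); inverting, r₂/r₁ = 10^(ΔL/20).
r₂ = 2.7·10^((87−62)/20) = 2.7·10^(25.0/20) = 48.01 m.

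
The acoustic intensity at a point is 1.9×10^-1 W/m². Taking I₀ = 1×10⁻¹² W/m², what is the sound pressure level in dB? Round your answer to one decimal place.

L = 10·log₁₀(I/I₀) = 10·log₁₀(1.9×10^-1/10⁻¹²) = 10·log₁₀(1.9×10^11).
L = 10·(0.2788 + 11) = 112.79 dB.

112.8 dB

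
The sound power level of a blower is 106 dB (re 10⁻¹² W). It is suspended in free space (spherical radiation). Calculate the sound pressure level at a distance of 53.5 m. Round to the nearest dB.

60 dB

L_p = L_w − 10·log₁₀(4π·r²) with r = 53.5 m.
4π·r² = 3.597e+04 m², 10·log₁₀ of that is 45.559 dB.
L_p = 106 − 45.559 = 60.44 dB.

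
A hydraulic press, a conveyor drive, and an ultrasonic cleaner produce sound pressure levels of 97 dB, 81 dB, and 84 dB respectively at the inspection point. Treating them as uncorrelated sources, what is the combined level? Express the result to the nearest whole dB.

Incoherent sources combine by intensity addition: L_total = 10·log₁₀(Σ 10^(L_i/10)).
Σ 10^(L/10) = 10^(97/10) + 10^(81/10) + 10^(84/10) = 5.389e+09.
L_total = 10·log₁₀(5.389e+09) = 97.32 dB.

97 dB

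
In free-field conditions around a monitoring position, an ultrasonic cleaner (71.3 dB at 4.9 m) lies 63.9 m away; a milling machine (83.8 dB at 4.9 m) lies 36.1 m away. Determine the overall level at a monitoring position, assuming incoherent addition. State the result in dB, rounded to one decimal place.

Propagate each source to the receiver with L = L_ref − 20·log₁₀(r/r_ref), then add intensities.
ultrasonic cleaner: 71.3 − 20·log₁₀(63.9/4.9) = 71.3 − 22.31 = 48.99 dB.
milling machine: 83.8 − 20·log₁₀(36.1/4.9) = 83.8 − 17.35 = 66.45 dB.
Σ 10^(L/10) = 4.499e+06 → L_total = 10·log₁₀(4.499e+06) = 66.53 dB.

66.5 dB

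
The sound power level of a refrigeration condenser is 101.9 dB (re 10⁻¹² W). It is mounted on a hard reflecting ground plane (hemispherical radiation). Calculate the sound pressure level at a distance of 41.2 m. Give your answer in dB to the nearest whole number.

62 dB

L_p = L_w − 10·log₁₀(2π·r²) with r = 41.2 m.
2π·r² = 1.067e+04 m², 10·log₁₀ of that is 40.280 dB.
L_p = 101.9 − 40.280 = 61.62 dB.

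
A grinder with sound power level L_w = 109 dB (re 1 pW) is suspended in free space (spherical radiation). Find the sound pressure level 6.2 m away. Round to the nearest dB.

The power spreads over a sphere of area 4π·r², so L_p = L_w − 10·log₁₀(4π·r²).
4π·r² = 483.1 m², 10·log₁₀ of that is 26.840 dB.
L_p = 109 − 26.840 = 82.16 dB.

82 dB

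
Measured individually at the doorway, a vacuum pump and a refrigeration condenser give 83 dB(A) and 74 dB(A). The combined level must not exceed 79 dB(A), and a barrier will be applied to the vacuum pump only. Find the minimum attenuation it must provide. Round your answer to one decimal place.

5.7 dB

Everything except the vacuum pump sums to 10^(74/10) = 2.512e+07 in linear terms, 74.00 dB(A).
The limit corresponds to 10^(79/10) = 7.943e+07; subtracting the fixed part leaves 5.431e+07 for the vacuum pump, i.e. 77.35 dB(A).
So the vacuum pump must be reduced from 83 to 77.35 dB(A): IL = 5.65 dB.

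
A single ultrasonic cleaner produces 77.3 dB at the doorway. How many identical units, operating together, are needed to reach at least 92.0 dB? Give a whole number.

The shortfall is 92.0 − 77.3 = 14.7 dB, and N units add 10·log₁₀ N, so need 10·log₁₀ N ≥ 14.7.
N ≥ 10^(14.7/10) = 29.512, so N = 30.

30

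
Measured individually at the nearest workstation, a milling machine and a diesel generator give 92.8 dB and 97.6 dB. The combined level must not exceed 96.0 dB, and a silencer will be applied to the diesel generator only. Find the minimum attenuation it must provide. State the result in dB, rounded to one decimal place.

4.4 dB

The untreated sources together contribute 10^(92.8/10) = 1.905e+09, i.e. 92.80 dB.
The limit corresponds to 10^(96.0/10) = 3.981e+09; subtracting the fixed part leaves 2.076e+09 for the diesel generator, i.e. 93.17 dB.
So the diesel generator must be reduced from 97.6 to 93.17 dB: IL = 4.43 dB.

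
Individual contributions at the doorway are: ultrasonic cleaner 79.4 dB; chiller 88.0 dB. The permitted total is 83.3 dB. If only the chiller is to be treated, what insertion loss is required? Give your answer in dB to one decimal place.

The untreated sources together contribute 10^(79.4/10) = 8.710e+07, i.e. 79.40 dB.
The limit corresponds to 10^(83.3/10) = 2.138e+08; subtracting the fixed part leaves 1.267e+08 for the chiller, i.e. 81.03 dB.
So the chiller must be reduced from 88.0 to 81.03 dB: IL = 6.97 dB.

7.0 dB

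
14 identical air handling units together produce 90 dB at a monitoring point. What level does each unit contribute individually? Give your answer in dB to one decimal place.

14 equal contributions raise the level by 10·log₁₀ 14 = 11.461 dB, so each unit alone gives 90 − 11.461.

78.5 dB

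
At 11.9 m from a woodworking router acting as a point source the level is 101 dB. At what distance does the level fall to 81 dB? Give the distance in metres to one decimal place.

For a point source L₁ − L₂ = 20·log₁₀(r₂/r₁), so r₂ = r₁·10^((L₁−L₂)/20).
r₂ = 11.9·10^((101−81)/20) = 11.9·10^(20.0/20) = 119.00 m.

119.0 m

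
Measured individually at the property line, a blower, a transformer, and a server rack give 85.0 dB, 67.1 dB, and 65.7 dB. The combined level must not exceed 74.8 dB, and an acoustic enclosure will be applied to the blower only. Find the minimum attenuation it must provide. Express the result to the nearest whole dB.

Fixed contribution from the other sources: Σ 10^(L/10) = 10^(67.1/10) + 10^(65.7/10) = 8.844e+06 (69.47 dB).
The limit corresponds to 10^(74.8/10) = 3.020e+07; subtracting the fixed part leaves 2.136e+07 for the blower, i.e. 73.30 dB.
So the blower must be reduced from 85.0 to 73.30 dB: IL = 11.70 dB.

12 dB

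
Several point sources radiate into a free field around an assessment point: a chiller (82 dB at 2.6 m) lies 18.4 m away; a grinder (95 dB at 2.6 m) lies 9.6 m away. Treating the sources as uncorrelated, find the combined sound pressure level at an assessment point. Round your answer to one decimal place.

83.7 dB

Propagate each source to the receiver with L = L_ref − 20·log₁₀(r/r_ref), then add intensities.
chiller: 82 − 20·log₁₀(18.4/2.6) = 82 − 17.00 = 65.00 dB.
grinder: 95 − 20·log₁₀(9.6/2.6) = 95 − 11.35 = 83.65 dB.
Σ 10^(L/10) = 2.351e+08 → L_total = 10·log₁₀(2.351e+08) = 83.71 dB.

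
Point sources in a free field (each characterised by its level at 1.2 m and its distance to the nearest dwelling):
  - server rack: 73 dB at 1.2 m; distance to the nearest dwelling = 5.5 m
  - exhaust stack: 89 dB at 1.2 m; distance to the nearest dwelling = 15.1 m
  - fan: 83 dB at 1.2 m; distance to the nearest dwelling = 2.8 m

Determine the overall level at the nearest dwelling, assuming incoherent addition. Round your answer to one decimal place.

Apply inverse-square spreading to bring every level to the receiver, then sum 10^(L/10).
server rack: 73 − 20·log₁₀(5.5/1.2) = 73 − 13.22 = 59.78 dB.
exhaust stack: 89 − 20·log₁₀(15.1/1.2) = 89 − 22.00 = 67.00 dB.
fan: 83 − 20·log₁₀(2.8/1.2) = 83 − 7.36 = 75.64 dB.
Σ 10^(L/10) = 4.261e+07 → L_total = 10·log₁₀(4.261e+07) = 76.30 dB.

76.3 dB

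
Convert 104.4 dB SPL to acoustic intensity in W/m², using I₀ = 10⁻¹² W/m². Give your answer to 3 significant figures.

0.0275 W/m²

I/I₀ = 10^(104.4/10) = 2.754e+10, so I = 2.754e+10 × 10⁻¹² W/m².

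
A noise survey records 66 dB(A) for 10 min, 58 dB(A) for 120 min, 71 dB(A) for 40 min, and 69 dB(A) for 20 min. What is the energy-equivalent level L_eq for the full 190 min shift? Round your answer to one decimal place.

66.1 dB(A)

The energy average is taken in the linear domain: L_eq = 10·log₁₀[(Σ tᵢ·10^(Lᵢ/10))/T], T = 190 min.
Σ tᵢ·10^(Lᵢ/10) = 10·10^(66/10) + 120·10^(58/10) + 40·10^(71/10) + 20·10^(69/10) = 7.780e+08.
L_eq = 10·log₁₀(7.780e+08/190) = 66.12 dB(A).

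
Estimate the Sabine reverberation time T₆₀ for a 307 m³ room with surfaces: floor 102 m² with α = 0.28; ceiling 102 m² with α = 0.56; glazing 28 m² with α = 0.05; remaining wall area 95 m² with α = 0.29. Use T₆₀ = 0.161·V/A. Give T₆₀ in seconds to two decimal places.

Summing Sᵢαᵢ: 102·0.28 + 102·0.56 + 28·0.05 + 95·0.29 = 114.63 m².
T₆₀ = 0.161·V/A = 0.161·307/114.63 = 0.431 s.

0.43 s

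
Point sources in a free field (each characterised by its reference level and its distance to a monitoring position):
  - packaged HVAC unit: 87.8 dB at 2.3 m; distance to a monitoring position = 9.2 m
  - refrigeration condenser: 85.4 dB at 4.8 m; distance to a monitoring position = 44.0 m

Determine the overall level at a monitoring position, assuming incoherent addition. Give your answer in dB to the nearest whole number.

First find each source's level at the receiver (point-source: −20·log₁₀(r/r_ref)), then combine on an intensity basis.
packaged HVAC unit: 87.8 − 20·log₁₀(9.2/2.3) = 87.8 − 12.04 = 75.76 dB.
refrigeration condenser: 85.4 − 20·log₁₀(44.0/4.8) = 85.4 − 19.24 = 66.16 dB.
Σ 10^(L/10) = 4.179e+07 → L_total = 10·log₁₀(4.179e+07) = 76.21 dB.

76 dB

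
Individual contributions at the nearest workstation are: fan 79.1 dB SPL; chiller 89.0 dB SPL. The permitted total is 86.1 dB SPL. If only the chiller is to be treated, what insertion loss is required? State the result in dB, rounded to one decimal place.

3.9 dB

Everything except the chiller sums to 10^(79.1/10) = 8.128e+07 in linear terms, 79.10 dB SPL.
To meet 86.1 dB SPL overall, the treated chiller may contribute at most 10^(86.1/10) − 8.128e+07 = 3.261e+08, i.e. 85.13 dB SPL.
Required insertion loss = 89.0 − 85.13 = 3.87 dB.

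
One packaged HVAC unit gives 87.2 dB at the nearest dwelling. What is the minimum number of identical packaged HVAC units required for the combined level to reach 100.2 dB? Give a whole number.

20

The shortfall is 100.2 − 87.2 = 13.0 dB, and N units add 10·log₁₀ N, so need 10·log₁₀ N ≥ 13.0.
N ≥ 10^(13.0/10) = 19.953, so N = 20.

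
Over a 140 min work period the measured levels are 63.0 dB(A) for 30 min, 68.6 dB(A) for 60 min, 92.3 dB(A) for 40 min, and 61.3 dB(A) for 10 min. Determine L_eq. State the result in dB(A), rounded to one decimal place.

The energy average is taken in the linear domain: L_eq = 10·log₁₀[(Σ tᵢ·10^(Lᵢ/10))/T], T = 140 min.
Σ tᵢ·10^(Lᵢ/10) = 30·10^(63.0/10) + 60·10^(68.6/10) + 40·10^(92.3/10) + 10·10^(61.3/10) = 6.844e+10.
L_eq = 10·log₁₀(6.844e+10/140) = 86.89 dB(A).

86.9 dB(A)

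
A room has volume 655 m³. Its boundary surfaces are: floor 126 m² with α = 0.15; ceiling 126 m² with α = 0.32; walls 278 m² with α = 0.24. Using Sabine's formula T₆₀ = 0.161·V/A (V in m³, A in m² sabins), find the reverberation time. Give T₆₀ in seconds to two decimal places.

Total absorption A = 126·0.15 + 126·0.32 + 278·0.24 = 125.94 m² sabins.
T₆₀ = 0.161 × 655 / 125.94 = 0.837 s.

0.84 s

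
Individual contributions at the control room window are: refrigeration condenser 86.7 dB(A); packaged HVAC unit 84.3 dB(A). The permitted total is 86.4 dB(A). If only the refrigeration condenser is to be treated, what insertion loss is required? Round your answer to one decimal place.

4.5 dB

Everything except the refrigeration condenser sums to 10^(84.3/10) = 2.692e+08 in linear terms, 84.30 dB(A).
To meet 86.4 dB(A) overall, the treated refrigeration condenser may contribute at most 10^(86.4/10) − 2.692e+08 = 1.674e+08, i.e. 82.24 dB(A).
So the refrigeration condenser must be reduced from 86.7 to 82.24 dB(A): IL = 4.46 dB.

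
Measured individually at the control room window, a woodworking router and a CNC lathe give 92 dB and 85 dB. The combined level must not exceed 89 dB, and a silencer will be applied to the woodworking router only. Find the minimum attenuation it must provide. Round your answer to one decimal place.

5.2 dB

Everything except the woodworking router sums to 10^(85/10) = 3.162e+08 in linear terms, 85.00 dB.
To meet 89 dB overall, the treated woodworking router may contribute at most 10^(89/10) − 3.162e+08 = 4.781e+08, i.e. 86.80 dB.
So the woodworking router must be reduced from 92 to 86.80 dB: IL = 5.20 dB.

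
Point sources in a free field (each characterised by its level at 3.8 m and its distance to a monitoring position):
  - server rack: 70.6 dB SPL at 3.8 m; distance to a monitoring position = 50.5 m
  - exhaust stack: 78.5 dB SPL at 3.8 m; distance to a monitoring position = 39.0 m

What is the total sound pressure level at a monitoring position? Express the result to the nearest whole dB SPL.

59 dB SPL

First find each source's level at the receiver (point-source: −20·log₁₀(r/r_ref)), then combine on an intensity basis.
server rack: 70.6 − 20·log₁₀(50.5/3.8) = 70.6 − 22.47 = 48.13 dB SPL.
exhaust stack: 78.5 − 20·log₁₀(39.0/3.8) = 78.5 − 20.23 = 58.27 dB SPL.
Σ 10^(L/10) = 7.371e+05 → L_total = 10·log₁₀(7.371e+05) = 58.68 dB SPL.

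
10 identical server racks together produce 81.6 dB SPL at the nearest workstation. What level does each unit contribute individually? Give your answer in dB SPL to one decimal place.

71.6 dB SPL

For N identical incoherent sources L_total = L₁ + 10·log₁₀ N, so L₁ = 81.6 − 10·log₁₀(10) = 81.6 − 10.000.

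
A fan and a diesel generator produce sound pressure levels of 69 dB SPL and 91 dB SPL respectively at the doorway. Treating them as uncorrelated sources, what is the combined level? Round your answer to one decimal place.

Incoherent sources combine by intensity addition: L_total = 10·log₁₀(Σ 10^(L_i/10)).
Σ 10^(L/10) = 10^(69/10) + 10^(91/10) = 1.267e+09.
L_total = 10·log₁₀(1.267e+09) = 91.03 dB SPL.

91.0 dB SPL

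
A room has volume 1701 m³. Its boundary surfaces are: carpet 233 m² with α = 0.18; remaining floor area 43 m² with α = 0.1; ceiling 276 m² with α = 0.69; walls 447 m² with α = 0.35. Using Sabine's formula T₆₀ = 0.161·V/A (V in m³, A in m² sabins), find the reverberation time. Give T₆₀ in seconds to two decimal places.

Summing Sᵢαᵢ: 233·0.18 + 43·0.1 + 276·0.69 + 447·0.35 = 393.13 m².
T₆₀ = 0.161·V/A = 0.161·1701/393.13 = 0.697 s.

0.70 s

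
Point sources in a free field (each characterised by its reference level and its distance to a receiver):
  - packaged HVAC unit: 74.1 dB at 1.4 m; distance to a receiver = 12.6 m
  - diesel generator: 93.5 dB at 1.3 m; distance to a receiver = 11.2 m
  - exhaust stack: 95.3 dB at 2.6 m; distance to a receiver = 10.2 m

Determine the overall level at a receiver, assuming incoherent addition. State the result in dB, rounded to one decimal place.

Propagate each source to the receiver with L = L_ref − 20·log₁₀(r/r_ref), then add intensities.
packaged HVAC unit: 74.1 − 20·log₁₀(12.6/1.4) = 74.1 − 19.08 = 55.02 dB.
diesel generator: 93.5 − 20·log₁₀(11.2/1.3) = 93.5 − 18.71 = 74.79 dB.
exhaust stack: 95.3 − 20·log₁₀(10.2/2.6) = 95.3 − 11.87 = 83.43 dB.
Σ 10^(L/10) = 2.506e+08 → L_total = 10·log₁₀(2.506e+08) = 83.99 dB.

84.0 dB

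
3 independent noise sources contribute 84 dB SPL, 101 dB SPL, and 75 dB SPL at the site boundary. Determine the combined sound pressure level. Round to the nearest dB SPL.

101 dB SPL

For uncorrelated sources the intensities add, so convert each level to linear form, sum, and take 10·log₁₀ of the total.
Σ 10^(L/10) = 10^(84/10) + 10^(101/10) + 10^(75/10) = 1.287e+10.
L_total = 10·log₁₀(1.287e+10) = 101.10 dB SPL.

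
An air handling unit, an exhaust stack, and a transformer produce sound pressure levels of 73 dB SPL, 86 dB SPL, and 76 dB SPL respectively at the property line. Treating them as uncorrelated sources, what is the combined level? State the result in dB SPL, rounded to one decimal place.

86.6 dB SPL

Incoherent sources combine by intensity addition: L_total = 10·log₁₀(Σ 10^(L_i/10)).
Σ 10^(L/10) = 10^(73/10) + 10^(86/10) + 10^(76/10) = 4.579e+08.
L_total = 10·log₁₀(4.579e+08) = 86.61 dB SPL.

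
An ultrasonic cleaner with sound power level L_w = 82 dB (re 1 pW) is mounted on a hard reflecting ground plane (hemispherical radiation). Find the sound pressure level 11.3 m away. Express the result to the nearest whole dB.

53 dB

L_p = L_w − 10·log₁₀(2π·r²) with r = 11.3 m.
2π·r² = 802.3 m², 10·log₁₀ of that is 29.043 dB.
L_p = 82 − 29.043 = 52.96 dB.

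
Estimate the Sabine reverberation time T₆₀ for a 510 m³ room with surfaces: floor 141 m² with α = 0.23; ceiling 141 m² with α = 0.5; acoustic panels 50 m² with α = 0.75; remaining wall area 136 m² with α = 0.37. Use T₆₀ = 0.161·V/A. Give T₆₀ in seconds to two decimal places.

0.43 s

Total absorption A = 141·0.23 + 141·0.5 + 50·0.75 + 136·0.37 = 190.75 m² sabins.
T₆₀ = 0.161·V/A = 0.161·510/190.75 = 0.430 s.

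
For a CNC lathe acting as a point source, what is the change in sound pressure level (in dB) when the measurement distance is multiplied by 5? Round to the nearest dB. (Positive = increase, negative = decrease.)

-14 dB

Point-source spreading: ΔL = −20·log₁₀(r₂/r₁).
ΔL = −20·log₁₀(5) = -13.98 dB.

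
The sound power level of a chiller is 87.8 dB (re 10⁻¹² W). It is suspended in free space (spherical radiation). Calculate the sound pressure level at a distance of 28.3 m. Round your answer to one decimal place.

47.8 dB

L_p = L_w − 10·log₁₀(4π·r²) with r = 28.3 m.
4π·r² = 1.006e+04 m², 10·log₁₀ of that is 40.028 dB.
L_p = 87.8 − 40.028 = 47.77 dB.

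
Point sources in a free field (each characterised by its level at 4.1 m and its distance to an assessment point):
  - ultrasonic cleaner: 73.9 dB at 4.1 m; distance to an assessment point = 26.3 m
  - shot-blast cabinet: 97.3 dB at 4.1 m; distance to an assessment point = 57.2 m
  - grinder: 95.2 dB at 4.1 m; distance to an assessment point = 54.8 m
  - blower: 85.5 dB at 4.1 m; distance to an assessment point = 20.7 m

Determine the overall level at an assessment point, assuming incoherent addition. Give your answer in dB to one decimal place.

Apply inverse-square spreading to bring every level to the receiver, then sum 10^(L/10).
ultrasonic cleaner: 73.9 − 20·log₁₀(26.3/4.1) = 73.9 − 16.14 = 57.76 dB.
shot-blast cabinet: 97.3 − 20·log₁₀(57.2/4.1) = 97.3 − 22.89 = 74.41 dB.
grinder: 95.2 − 20·log₁₀(54.8/4.1) = 95.2 − 22.52 = 72.68 dB.
blower: 85.5 − 20·log₁₀(20.7/4.1) = 85.5 − 14.06 = 71.44 dB.
Σ 10^(L/10) = 6.064e+07 → L_total = 10·log₁₀(6.064e+07) = 77.83 dB.

77.8 dB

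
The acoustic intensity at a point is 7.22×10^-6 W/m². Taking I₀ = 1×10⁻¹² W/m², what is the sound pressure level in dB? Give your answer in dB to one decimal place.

I/I₀ = 7.22×10^-6/10⁻¹² = 7.22×10^6, and L = 10·log₁₀(I/I₀).
L = 10·(0.8585 + 6) = 68.59 dB.

68.6 dB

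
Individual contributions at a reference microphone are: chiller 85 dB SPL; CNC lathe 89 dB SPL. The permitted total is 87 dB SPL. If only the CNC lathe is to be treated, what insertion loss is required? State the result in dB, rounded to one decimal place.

6.3 dB

Fixed contribution from the other source: Σ 10^(L/10) = 10^(85/10) = 3.162e+08 (85.00 dB SPL).
The limit corresponds to 10^(87/10) = 5.012e+08; subtracting the fixed part leaves 1.850e+08 for the CNC lathe, i.e. 82.67 dB SPL.
So the CNC lathe must be reduced from 89 to 82.67 dB SPL: IL = 6.33 dB.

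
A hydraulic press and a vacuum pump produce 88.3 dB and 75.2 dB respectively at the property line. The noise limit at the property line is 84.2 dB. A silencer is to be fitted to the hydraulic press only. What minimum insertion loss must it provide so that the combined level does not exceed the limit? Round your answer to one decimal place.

4.7 dB

The untreated sources together contribute 10^(75.2/10) = 3.311e+07, i.e. 75.20 dB.
The limit corresponds to 10^(84.2/10) = 2.630e+08; subtracting the fixed part leaves 2.299e+08 for the hydraulic press, i.e. 83.62 dB.
So the hydraulic press must be reduced from 88.3 to 83.62 dB: IL = 4.68 dB.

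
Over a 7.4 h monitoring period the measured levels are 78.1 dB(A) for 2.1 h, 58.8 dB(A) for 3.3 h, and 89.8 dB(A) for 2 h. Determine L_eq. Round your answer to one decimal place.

L_eq = 10·log₁₀[(1/T)·Σ tᵢ·10^(Lᵢ/10)] with T = 7.4 h.
Σ tᵢ·10^(Lᵢ/10) = 2.1·10^(78.1/10) + 3.3·10^(58.8/10) + 2·10^(89.8/10) = 2.048e+09.
L_eq = 10·log₁₀(2.048e+09/7.4) = 84.42 dB(A).

84.4 dB(A)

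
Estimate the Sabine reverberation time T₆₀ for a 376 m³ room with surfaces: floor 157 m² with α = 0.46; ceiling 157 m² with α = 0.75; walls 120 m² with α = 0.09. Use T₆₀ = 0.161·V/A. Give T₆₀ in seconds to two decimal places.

Summing Sᵢαᵢ: 157·0.46 + 157·0.75 + 120·0.09 = 200.77 m².
T₆₀ = 0.161 × 376 / 200.77 = 0.302 s.

0.30 s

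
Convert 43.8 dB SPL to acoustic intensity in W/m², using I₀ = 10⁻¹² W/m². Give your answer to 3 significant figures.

L = 10·log₁₀(I/I₀) ⇒ I = I₀·10^(L/10) = 10⁻¹² × 10^4.38.

2.40e-08 W/m²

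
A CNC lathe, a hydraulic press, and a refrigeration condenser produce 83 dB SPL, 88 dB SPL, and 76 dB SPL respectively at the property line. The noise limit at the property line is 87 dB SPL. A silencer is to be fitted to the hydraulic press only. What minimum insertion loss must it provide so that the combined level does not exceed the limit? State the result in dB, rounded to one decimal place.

Everything except the hydraulic press sums to 10^(83/10) + 10^(76/10) = 2.393e+08 in linear terms, 83.79 dB SPL.
To meet 87 dB SPL overall, the treated hydraulic press may contribute at most 10^(87/10) − 2.393e+08 = 2.619e+08, i.e. 84.18 dB SPL.
Required insertion loss = 88 − 84.18 = 3.82 dB.

3.8 dB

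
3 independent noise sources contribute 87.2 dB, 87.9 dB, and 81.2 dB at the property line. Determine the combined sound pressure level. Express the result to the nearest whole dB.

Incoherent sources combine by intensity addition: L_total = 10·log₁₀(Σ 10^(L_i/10)).
Σ 10^(L/10) = 10^(87.2/10) + 10^(87.9/10) + 10^(81.2/10) = 1.273e+09.
L_total = 10·log₁₀(1.273e+09) = 91.05 dB.

91 dB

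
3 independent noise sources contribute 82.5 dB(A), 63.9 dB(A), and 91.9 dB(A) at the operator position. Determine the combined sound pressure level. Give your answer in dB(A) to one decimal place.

92.4 dB(A)

For uncorrelated sources the intensities add, so convert each level to linear form, sum, and take 10·log₁₀ of the total.
Σ 10^(L/10) = 10^(82.5/10) + 10^(63.9/10) + 10^(91.9/10) = 1.729e+09.
L_total = 10·log₁₀(1.729e+09) = 92.38 dB(A).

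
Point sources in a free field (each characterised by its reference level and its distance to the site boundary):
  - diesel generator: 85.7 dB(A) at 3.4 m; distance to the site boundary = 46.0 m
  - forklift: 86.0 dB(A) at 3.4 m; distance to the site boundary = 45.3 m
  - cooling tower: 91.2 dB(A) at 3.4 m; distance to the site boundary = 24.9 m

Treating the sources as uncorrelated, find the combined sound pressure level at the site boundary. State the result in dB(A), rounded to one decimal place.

First find each source's level at the receiver (point-source: −20·log₁₀(r/r_ref)), then combine on an intensity basis.
diesel generator: 85.7 − 20·log₁₀(46.0/3.4) = 85.7 − 22.63 = 63.07 dB(A).
forklift: 86.0 − 20·log₁₀(45.3/3.4) = 86.0 − 22.49 = 63.51 dB(A).
cooling tower: 91.2 − 20·log₁₀(24.9/3.4) = 91.2 − 17.29 = 73.91 dB(A).
Σ 10^(L/10) = 2.885e+07 → L_total = 10·log₁₀(2.885e+07) = 74.60 dB(A).

74.6 dB(A)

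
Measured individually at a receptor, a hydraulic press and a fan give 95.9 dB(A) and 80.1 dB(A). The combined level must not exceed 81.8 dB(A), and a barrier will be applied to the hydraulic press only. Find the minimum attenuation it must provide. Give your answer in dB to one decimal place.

19.0 dB

Everything except the hydraulic press sums to 10^(80.1/10) = 1.023e+08 in linear terms, 80.10 dB(A).
To meet 81.8 dB(A) overall, the treated hydraulic press may contribute at most 10^(81.8/10) − 1.023e+08 = 4.903e+07, i.e. 76.90 dB(A).
Required insertion loss = 95.9 − 76.90 = 19.00 dB.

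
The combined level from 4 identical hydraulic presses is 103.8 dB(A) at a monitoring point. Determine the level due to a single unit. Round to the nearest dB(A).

98 dB(A)

4 equal contributions raise the level by 10·log₁₀ 4 = 6.021 dB, so each unit alone gives 103.8 − 6.021.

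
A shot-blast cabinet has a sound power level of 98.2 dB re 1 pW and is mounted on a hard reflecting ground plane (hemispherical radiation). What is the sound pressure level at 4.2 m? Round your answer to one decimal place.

L_p = L_w − 10·log₁₀(2π·r²) with r = 4.2 m.
2π·r² = 110.8 m², 10·log₁₀ of that is 20.447 dB.
L_p = 98.2 − 20.447 = 77.75 dB.

77.8 dB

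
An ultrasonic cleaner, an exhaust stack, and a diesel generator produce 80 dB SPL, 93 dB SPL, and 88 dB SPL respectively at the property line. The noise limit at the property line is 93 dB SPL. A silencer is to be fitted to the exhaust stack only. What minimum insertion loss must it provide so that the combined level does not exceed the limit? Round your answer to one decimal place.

Everything except the exhaust stack sums to 10^(80/10) + 10^(88/10) = 7.310e+08 in linear terms, 88.64 dB SPL.
To meet 93 dB SPL overall, the treated exhaust stack may contribute at most 10^(93/10) − 7.310e+08 = 1.264e+09, i.e. 91.02 dB SPL.
So the exhaust stack must be reduced from 93 to 91.02 dB SPL: IL = 1.98 dB.

2.0 dB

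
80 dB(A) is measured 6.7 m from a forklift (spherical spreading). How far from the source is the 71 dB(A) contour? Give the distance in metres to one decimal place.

For a point source L₁ − L₂ = 20·log₁₀(r₂/r₁), so r₂ = r₁·10^((L₁−L₂)/20).
r₂ = 6.7·10^((80−71)/20) = 6.7·10^(9.0/20) = 18.88 m.

18.9 m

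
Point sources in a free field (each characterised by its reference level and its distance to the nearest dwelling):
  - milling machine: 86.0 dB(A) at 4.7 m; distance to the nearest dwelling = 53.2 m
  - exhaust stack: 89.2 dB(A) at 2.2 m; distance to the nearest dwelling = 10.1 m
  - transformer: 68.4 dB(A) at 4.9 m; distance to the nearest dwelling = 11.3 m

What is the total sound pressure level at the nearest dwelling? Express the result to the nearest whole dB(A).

76 dB(A)

Propagate each source to the receiver with L = L_ref − 20·log₁₀(r/r_ref), then add intensities.
milling machine: 86.0 − 20·log₁₀(53.2/4.7) = 86.0 − 21.08 = 64.92 dB(A).
exhaust stack: 89.2 − 20·log₁₀(10.1/2.2) = 89.2 − 13.24 = 75.96 dB(A).
transformer: 68.4 − 20·log₁₀(11.3/4.9) = 68.4 − 7.26 = 61.14 dB(A).
Σ 10^(L/10) = 4.387e+07 → L_total = 10·log₁₀(4.387e+07) = 76.42 dB(A).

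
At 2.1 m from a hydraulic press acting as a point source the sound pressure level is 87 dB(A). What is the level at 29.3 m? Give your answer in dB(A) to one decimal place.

For a point source, L₂ = L₁ − 20·log₁₀(r₂/r₁).
L₂ = 87 − 20·log₁₀(29.3/2.1) = 87 − 22.893 = 64.11 dB(A).

64.1 dB(A)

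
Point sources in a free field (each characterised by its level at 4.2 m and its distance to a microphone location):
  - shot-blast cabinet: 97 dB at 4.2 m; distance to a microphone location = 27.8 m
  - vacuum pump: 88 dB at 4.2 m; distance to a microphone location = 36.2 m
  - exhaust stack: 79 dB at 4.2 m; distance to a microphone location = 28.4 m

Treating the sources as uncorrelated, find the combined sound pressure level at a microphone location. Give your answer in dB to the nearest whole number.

Propagate each source to the receiver with L = L_ref − 20·log₁₀(r/r_ref), then add intensities.
shot-blast cabinet: 97 − 20·log₁₀(27.8/4.2) = 97 − 16.42 = 80.58 dB.
vacuum pump: 88 − 20·log₁₀(36.2/4.2) = 88 − 18.71 = 69.29 dB.
exhaust stack: 79 − 20·log₁₀(28.4/4.2) = 79 − 16.60 = 62.40 dB.
Σ 10^(L/10) = 1.246e+08 → L_total = 10·log₁₀(1.246e+08) = 80.96 dB.

81 dB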